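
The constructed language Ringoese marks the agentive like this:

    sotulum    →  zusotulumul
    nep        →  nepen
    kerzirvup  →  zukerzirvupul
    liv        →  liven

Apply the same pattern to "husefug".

zuhusefugul

nep and kerzirvup both end in -p yet inflect differently (nepen, zukerzirvupul), so the final letter is not what conditions the rule; the number of vowels is.
"husefug" has 3 vowels. The stems with 3 vowels (kerzirvup → zukerzirvupul, sotulum → zusotulumul) add zu- … -ul around the stem.
The other pattern: stems with 1 vowel add -en.
So husefug → zuhusefugul.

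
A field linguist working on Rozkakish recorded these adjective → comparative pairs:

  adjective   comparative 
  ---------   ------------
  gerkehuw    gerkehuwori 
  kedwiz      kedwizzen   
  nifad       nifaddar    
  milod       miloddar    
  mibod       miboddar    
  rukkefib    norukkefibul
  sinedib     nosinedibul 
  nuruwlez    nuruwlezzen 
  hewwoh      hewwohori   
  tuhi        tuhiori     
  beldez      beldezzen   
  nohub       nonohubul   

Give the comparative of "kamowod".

kedwiz and rukkefib both have last vowel 'i' yet inflect differently (kedwizzen, norukkefibul), so the last vowel is not what conditions the rule; the final letter is.
"kamowod" ends in -d. The stems ending in -d (milod → miloddar, nifad → nifaddar, mibod → miboddar) double the final consonant and add -ar.
The other patterns: stems ending in -z double the final consonant and add -en; stems ending in -b add no- … -ul around the stem; stems ending in -h, -i or -w add -ori.
So kamowod → kamowoddar.

kamowoddar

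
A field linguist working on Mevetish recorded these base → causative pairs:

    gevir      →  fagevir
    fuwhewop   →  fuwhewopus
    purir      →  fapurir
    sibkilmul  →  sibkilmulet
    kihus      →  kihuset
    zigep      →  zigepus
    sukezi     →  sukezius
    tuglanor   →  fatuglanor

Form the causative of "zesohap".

tuglanor and fuwhewop both have last vowel 'o' yet inflect differently (fatuglanor, fuwhewopus), so the last vowel is not what conditions the rule; the final letter is.
"zesohap" ends in -p. The stems ending in -p (fuwhewop → fuwhewopus, zigep → zigepus) add -us.
So zesohap → zesohapus.

zesohapus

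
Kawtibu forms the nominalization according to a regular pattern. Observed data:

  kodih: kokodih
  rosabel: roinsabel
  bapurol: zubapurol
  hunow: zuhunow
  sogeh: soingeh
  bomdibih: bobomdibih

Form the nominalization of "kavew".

kodih and sogeh both end in -h yet inflect differently (kokodih, soingeh), so the final letter is not what conditions the rule; the last vowel is.
"kavew" has last vowel 'e'. The stems whose last vowel is 'e' (sogeh → soingeh, rosabel → roinsabel) insert -in- after the first vowel.
The other patterns: stems whose last vowel is 'i' repeat the first consonant+vowel as a prefix; stems whose last vowel is 'o' add the prefix zu-.
So kavew → kainvew.

kainvew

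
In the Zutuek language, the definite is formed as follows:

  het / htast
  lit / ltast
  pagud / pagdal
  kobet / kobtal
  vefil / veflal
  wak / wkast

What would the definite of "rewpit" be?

"rewpit" has 2 vowels. The stems with 2 vowels (vefil → veflal, pagud → pagdal, kobet → kobtal) delete the last vowel and add -al.
The other pattern: stems with 1 vowel delete the last vowel and add -ast.
So rewpit → rewptal.

rewptal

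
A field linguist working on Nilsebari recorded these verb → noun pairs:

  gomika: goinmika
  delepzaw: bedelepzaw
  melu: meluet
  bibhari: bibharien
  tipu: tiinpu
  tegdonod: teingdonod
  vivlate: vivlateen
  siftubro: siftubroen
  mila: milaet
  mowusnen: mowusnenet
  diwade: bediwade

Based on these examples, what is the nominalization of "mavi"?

melu and tipu both end in -u yet inflect differently (meluet, tiinpu), so the final letter is not what conditions the rule; the first letter is.
"mavi" begins with m-. The stems beginning with m- (mowusnen → mowusnenet, melu → meluet, mila → milaet) add -et.
So mavi → maviet.

maviet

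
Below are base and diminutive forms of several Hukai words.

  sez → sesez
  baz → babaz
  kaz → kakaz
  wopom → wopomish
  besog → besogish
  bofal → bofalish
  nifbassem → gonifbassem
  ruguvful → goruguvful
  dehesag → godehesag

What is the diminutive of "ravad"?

ravadish

wopom and nifbassem both end in -m yet inflect differently (wopomish, gonifbassem), so the final letter is not what conditions the rule; the number of vowels is.
"ravad" has 2 vowels. The stems with 2 vowels (wopom → wopomish, besog → besogish, bofal → bofalish) add -ish.
The other patterns: stems with 1 vowel repeat the first consonant+vowel as a prefix; stems with 3 vowels add the prefix go-.
So ravad → ravadish.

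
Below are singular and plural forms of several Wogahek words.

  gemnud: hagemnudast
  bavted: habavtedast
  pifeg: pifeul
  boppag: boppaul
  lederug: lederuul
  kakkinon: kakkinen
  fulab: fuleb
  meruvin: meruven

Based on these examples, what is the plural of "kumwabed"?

bavted and pifeg both have last vowel 'e' yet inflect differently (habavtedast, pifeul), so the last vowel is not what conditions the rule; the final letter is.
"kumwabed" ends in -d. The stems ending in -d (gemnud → hagemnudast, bavted → habavtedast) add ha- … -ast around the stem.
So kumwabed → hakumwabedast.

hakumwabedast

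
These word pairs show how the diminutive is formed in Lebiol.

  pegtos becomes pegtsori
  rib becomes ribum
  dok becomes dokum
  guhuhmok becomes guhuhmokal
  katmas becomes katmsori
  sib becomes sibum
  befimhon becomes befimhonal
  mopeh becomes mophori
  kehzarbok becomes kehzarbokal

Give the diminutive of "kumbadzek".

kumbadzekal

"kumbadzek" has 3 vowels. The stems with 3 vowels (kehzarbok → kehzarbokal, befimhon → befimhonal, guhuhmok → guhuhmokal) add -al.
So kumbadzek → kumbadzekal.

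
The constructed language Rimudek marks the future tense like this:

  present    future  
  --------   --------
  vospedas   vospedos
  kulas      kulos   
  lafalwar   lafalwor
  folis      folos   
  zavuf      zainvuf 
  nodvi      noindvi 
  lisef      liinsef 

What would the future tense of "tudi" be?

folis and nodvi both have last vowel 'i' yet inflect differently (folos, noindvi), so the last vowel is not what conditions the rule; the final letter is.
"tudi" ends in -i. The one such stem in the data (nodvi → noindvi) inserts -in- after the first vowel (as do zavuf, lisef), so the same rule applies.
The other pattern: stems ending in -r or -s change the last vowel to 'o'.
So tudi → tuindi.

tuindi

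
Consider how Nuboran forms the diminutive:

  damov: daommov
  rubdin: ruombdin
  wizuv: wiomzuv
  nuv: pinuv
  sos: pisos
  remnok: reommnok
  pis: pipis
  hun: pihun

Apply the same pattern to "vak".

pivak

hun and rubdin both end in -n yet inflect differently (pihun, ruombdin), so the final letter is not what conditions the rule; the number of vowels is.
"vak" has 1 vowel. The stems with 1 vowel (hun → pihun, sos → pisos, nuv → pinuv) add the prefix pi-.
The other pattern: stems with 2 vowels insert -om- after the first vowel.
So vak → pivak.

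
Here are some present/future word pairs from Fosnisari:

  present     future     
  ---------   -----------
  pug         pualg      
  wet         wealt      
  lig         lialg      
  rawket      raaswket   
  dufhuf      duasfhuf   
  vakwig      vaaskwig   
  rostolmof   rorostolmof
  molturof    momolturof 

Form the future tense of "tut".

wet and rawket both end in -t yet inflect differently (wealt, raaswket), so the final letter is not what conditions the rule; the number of vowels is.
"tut" has 1 vowel. The stems with 1 vowel (pug → pualg, wet → wealt, lig → lialg) insert -al- after the first vowel.
So tut → tualt.

tualt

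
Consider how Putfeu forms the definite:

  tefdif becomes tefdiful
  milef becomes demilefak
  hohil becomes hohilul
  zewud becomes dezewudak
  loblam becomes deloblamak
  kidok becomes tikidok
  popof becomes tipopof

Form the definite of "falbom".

"falbom" has last vowel 'o'. The stems whose last vowel is 'o' (kidok → tikidok, popof → tipopof) add the prefix ti-.
The other patterns: stems whose last vowel is 'i' add -ul; stems whose last vowel is 'a', 'e' or 'u' add de- … -ak around the stem.
So falbom → tifalbom.

tifalbom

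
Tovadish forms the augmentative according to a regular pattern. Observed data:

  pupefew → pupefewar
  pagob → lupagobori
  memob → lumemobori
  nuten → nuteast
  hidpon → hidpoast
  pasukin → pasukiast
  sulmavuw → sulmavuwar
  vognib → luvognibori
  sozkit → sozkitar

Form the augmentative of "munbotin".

vognib and pasukin both have last vowel 'i' yet inflect differently (luvognibori, pasukiast), so the last vowel is not what conditions the rule; the final letter is.
"munbotin" ends in -n. The stems ending in -n (nuten → nuteast, pasukin → pasukiast, hidpon → hidpoast) drop the final letter and add -ast.
The other patterns: stems ending in -b add lu- … -ori around the stem; stems ending in -t or -w add -ar.
So munbotin → munbotiast.

munbotiast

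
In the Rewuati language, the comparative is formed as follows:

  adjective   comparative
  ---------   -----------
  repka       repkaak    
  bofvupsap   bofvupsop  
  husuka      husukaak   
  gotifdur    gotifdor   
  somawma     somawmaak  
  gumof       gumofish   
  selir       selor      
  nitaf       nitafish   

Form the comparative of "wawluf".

wawlufish

"wawluf" ends in -f. The stems ending in -f (gumof → gumofish, nitaf → nitafish) add -ish.
The other patterns: stems ending in -a add -ak; stems ending in -p or -r change the last vowel to 'o'.
So wawluf → wawlufish.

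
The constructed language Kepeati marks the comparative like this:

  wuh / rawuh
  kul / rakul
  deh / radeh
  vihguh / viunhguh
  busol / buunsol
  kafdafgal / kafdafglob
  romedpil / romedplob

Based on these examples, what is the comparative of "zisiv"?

"zisiv" has 2 vowels. The stems with 2 vowels (vihguh → viunhguh, busol → buunsol) insert -un- after the first vowel.
The other patterns: stems with 1 vowel add the prefix ra-; stems with 3 vowels delete the last vowel and add -ob.
So zisiv → ziunsiv.

ziunsiv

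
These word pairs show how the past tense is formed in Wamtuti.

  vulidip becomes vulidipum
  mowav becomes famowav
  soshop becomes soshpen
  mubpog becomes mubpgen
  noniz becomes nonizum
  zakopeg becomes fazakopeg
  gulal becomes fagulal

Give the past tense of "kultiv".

kultivum

vulidip and soshop both end in -p yet inflect differently (vulidipum, soshpen), so the final letter is not what conditions the rule; the last vowel is.
"kultiv" has last vowel 'i'. The stems whose last vowel is 'i' (vulidip → vulidipum, noniz → nonizum) add -um.
The other patterns: stems whose last vowel is 'a' or 'e' add the prefix fa-; stems whose last vowel is 'o' delete the last vowel and add -en.
So kultiv → kultivum.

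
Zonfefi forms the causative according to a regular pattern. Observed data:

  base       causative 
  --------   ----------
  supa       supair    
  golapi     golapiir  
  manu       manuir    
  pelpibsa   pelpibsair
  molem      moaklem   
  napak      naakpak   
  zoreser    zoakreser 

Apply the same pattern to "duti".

supa and napak both have last vowel 'a' yet inflect differently (supair, naakpak), so the last vowel is not what conditions the rule; whether the stem ends in a vowel or a consonant is.
"duti" ends in a vowel. The stems ending in a vowel (supa → supair, golapi → golapiir, manu → manuir) add -ir.
So duti → dutiir.

dutiir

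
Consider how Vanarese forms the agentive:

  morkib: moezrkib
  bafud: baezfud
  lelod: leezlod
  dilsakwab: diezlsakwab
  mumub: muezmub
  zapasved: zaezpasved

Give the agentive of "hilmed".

hiezlmed

Every pair shown (morkib → moezrkib, bafud → baezfud, lelod → leezlod, …) follows the same rule: insert -ez- after the first vowel.
So hilmed → hiezlmed.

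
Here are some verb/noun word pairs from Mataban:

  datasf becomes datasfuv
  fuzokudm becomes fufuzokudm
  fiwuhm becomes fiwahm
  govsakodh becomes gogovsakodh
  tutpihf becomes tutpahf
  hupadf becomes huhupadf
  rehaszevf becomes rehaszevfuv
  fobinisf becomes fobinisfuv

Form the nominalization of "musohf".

fuzokudm and fiwuhm both end in -m yet inflect differently (fufuzokudm, fiwahm), so the final letter is not what conditions the rule; the second-to-last letter is.
"musohf" has second-to-last letter 'h'. The stems whose second-to-last letter is 'h' (fiwuhm → fiwahm, tutpihf → tutpahf) change the last vowel to 'a'.
The other patterns: stems whose second-to-last letter is 'd' repeat the first consonant+vowel as a prefix; stems whose second-to-last letter is 's' or 'v' add -uv.
So musohf → musahf.

musahf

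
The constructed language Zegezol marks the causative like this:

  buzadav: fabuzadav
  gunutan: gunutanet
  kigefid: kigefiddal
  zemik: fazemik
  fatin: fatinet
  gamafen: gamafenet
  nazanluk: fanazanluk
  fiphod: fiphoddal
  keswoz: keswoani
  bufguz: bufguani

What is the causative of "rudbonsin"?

keswoz and fiphod both have last vowel 'o' yet inflect differently (keswoani, fiphoddal), so the last vowel is not what conditions the rule; the final letter is.
"rudbonsin" ends in -n. The stems ending in -n (gunutan → gunutanet, fatin → fatinet, gamafen → gamafenet) add -et.
The other patterns: stems ending in -z drop the final letter and add -ani; stems ending in -d double the final consonant and add -al; stems ending in -k or -v add the prefix fa-.
So rudbonsin → rudbonsinet.

rudbonsinet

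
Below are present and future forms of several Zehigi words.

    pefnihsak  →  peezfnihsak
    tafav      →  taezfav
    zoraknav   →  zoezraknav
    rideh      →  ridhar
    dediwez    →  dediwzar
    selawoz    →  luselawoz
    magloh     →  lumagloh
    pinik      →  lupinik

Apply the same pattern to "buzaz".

dediwez and selawoz both end in -z yet inflect differently (dediwzar, luselawoz), so the final letter is not what conditions the rule; the last vowel is.
"buzaz" has last vowel 'a'. The stems whose last vowel is 'a' (pefnihsak → peezfnihsak, tafav → taezfav, zoraknav → zoezraknav) insert -ez- after the first vowel.
The other patterns: stems whose last vowel is 'e' delete the last vowel and add -ar; stems whose last vowel is 'i' or 'o' add the prefix lu-.
So buzaz → buezzaz.

buezzaz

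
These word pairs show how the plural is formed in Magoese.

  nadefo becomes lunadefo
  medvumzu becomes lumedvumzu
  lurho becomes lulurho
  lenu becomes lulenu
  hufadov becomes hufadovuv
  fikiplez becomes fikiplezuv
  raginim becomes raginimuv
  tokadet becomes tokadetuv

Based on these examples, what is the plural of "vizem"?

nadefo and hufadov both have last vowel 'o' yet inflect differently (lunadefo, hufadovuv), so the last vowel is not what conditions the rule; whether the stem ends in a vowel or a consonant is.
"vizem" ends in a consonant. The stems ending in a consonant (hufadov → hufadovuv, fikiplez → fikiplezuv, raginim → raginimuv) add -uv.
So vizem → vizemuv.

vizemuv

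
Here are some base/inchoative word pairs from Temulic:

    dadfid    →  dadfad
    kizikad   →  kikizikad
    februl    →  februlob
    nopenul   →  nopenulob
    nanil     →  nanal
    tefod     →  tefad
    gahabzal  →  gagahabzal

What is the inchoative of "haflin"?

haflan

februl and gahabzal both end in -l yet inflect differently (februlob, gagahabzal), so the final letter is not what conditions the rule; the last vowel is.
"haflin" has last vowel 'i'. The stems whose last vowel is 'i' (nanil → nanal, dadfid → dadfad) change the last vowel to 'a'.
The other patterns: stems whose last vowel is 'u' add -ob; stems whose last vowel is 'a' repeat the first consonant+vowel as a prefix.
So haflin → haflan.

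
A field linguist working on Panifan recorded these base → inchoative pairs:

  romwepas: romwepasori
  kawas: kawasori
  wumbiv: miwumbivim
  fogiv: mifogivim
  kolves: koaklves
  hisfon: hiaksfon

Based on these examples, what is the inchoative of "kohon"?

koakhon

"kohon" has last vowel 'o'. The one such stem in the data (hisfon → hiaksfon) inserts -ak- after the first vowel (as does kolves), so the same rule applies.
So kohon → koakhon.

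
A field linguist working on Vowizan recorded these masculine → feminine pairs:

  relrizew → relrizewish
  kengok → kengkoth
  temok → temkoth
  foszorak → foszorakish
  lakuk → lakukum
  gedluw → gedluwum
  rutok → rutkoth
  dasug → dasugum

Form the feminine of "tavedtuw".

tavedtuwum

rutok and lakuk both end in -k yet inflect differently (rutkoth, lakukum), so the final letter is not what conditions the rule; the last vowel is.
"tavedtuw" has last vowel 'u'. The stems whose last vowel is 'u' (lakuk → lakukum, gedluw → gedluwum, dasug → dasugum) add -um.
So tavedtuw → tavedtuwum.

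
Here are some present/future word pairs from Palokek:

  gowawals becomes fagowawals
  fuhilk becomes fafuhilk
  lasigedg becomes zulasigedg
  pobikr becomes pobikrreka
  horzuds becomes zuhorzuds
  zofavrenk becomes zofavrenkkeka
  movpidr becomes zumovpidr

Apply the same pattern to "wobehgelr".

gowawals and horzuds both end in -s yet inflect differently (fagowawals, zuhorzuds), so the final letter is not what conditions the rule; the second-to-last letter is.
"wobehgelr" has second-to-last letter 'l'. The stems whose second-to-last letter is 'l' (fuhilk → fafuhilk, gowawals → fagowawals) add the prefix fa-.
The other patterns: stems whose second-to-last letter is 'd' add the prefix zu-; stems whose second-to-last letter is 'k' or 'n' double the final consonant and add -eka.
So wobehgelr → fawobehgelr.

fawobehgelr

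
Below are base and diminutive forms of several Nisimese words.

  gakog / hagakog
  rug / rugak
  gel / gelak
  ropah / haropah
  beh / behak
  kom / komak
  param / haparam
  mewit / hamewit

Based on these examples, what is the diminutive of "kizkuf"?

hakizkuf

gakog and rug both end in -g yet inflect differently (hagakog, rugak), so the final letter is not what conditions the rule; the number of vowels is.
"kizkuf" has 2 vowels. The stems with 2 vowels (param → haparam, ropah → haropah, gakog → hagakog) add the prefix ha-.
The other pattern: stems with 1 vowel add -ak.
So kizkuf → hakizkuf.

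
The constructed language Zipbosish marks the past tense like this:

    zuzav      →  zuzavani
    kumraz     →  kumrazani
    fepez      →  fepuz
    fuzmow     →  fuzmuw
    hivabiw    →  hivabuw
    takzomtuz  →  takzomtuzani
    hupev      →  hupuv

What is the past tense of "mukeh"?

zuzav and hupev both end in -v yet inflect differently (zuzavani, hupuv), so the final letter is not what conditions the rule; the last vowel is.
"mukeh" has last vowel 'e'. The stems whose last vowel is 'e' (hupev → hupuv, fepez → fepuz) change the last vowel to 'u'.
The other pattern: stems whose last vowel is 'a' or 'u' add -ani.
So mukeh → mukuh.

mukuh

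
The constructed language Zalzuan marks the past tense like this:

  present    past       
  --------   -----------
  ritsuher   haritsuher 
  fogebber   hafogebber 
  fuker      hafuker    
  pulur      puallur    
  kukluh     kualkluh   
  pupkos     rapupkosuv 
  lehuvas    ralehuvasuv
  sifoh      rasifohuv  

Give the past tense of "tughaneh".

ritsuher and pulur both end in -r yet inflect differently (haritsuher, puallur), so the final letter is not what conditions the rule; the last vowel is.
"tughaneh" has last vowel 'e'. The stems whose last vowel is 'e' (ritsuher → haritsuher, fogebber → hafogebber, fuker → hafuker) add the prefix ha-.
So tughaneh → hatughaneh.

hatughaneh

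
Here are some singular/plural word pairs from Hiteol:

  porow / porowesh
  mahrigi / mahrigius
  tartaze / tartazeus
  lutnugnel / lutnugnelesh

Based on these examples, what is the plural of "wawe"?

waweus

"wawe" ends in a vowel. The stems ending in a vowel (mahrigi → mahrigius, tartaze → tartazeus) add -us.
So wawe → waweus.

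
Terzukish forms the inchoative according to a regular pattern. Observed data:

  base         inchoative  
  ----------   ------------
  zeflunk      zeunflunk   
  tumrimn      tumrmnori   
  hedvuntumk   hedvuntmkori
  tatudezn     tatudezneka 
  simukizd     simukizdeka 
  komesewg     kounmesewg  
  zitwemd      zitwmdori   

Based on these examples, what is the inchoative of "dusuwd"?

duunsuwd

simukizd and zitwemd both end in -d yet inflect differently (simukizdeka, zitwmdori), so the final letter is not what conditions the rule; the second-to-last letter is.
"dusuwd" has second-to-last letter 'w'. The one such stem in the data (komesewg → kounmesewg) inserts -un- after the first vowel (as does zeflunk), so the same rule applies.
The other patterns: stems whose second-to-last letter is 'z' add -eka; stems whose second-to-last letter is 'm' delete the last vowel and add -ori.
So dusuwd → duunsuwd.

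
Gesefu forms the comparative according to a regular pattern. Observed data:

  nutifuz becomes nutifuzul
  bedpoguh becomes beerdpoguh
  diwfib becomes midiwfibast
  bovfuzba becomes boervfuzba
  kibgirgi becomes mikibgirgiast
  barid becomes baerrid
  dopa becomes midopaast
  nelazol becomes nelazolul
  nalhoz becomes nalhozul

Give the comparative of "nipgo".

"nipgo" begins with n-. The stems beginning with n- (nutifuz → nutifuzul, nalhoz → nalhozul, nelazol → nelazolul) add -ul.
So nipgo → nipgoul.

nipgoul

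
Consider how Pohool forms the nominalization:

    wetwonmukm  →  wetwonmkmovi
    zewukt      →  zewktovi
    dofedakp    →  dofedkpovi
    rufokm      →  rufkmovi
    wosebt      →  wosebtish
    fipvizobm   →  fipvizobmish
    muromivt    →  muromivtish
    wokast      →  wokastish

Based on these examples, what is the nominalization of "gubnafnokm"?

gubnafnkmovi

"gubnafnokm" has second-to-last letter 'k'. The stems whose second-to-last letter is 'k' (wetwonmukm → wetwonmkmovi, zewukt → zewktovi, dofedakp → dofedkpovi) delete the last vowel and add -ovi.
The other pattern: stems whose second-to-last letter is 'b', 's' or 'v' add -ish.
So gubnafnokm → gubnafnkmovi.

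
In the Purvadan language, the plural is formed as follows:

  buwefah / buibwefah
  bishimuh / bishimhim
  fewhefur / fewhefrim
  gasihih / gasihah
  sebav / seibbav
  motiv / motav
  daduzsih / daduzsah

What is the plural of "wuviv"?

wuvav

"wuviv" has last vowel 'i'. The stems whose last vowel is 'i' (gasihih → gasihah, motiv → motav, daduzsih → daduzsah) change the last vowel to 'a'.
So wuviv → wuvav.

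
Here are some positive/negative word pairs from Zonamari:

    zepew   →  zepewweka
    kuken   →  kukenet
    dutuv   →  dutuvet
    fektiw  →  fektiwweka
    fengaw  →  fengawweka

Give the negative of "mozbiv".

mozbivet

zepew and kuken both have last vowel 'e' yet inflect differently (zepewweka, kukenet), so the last vowel is not what conditions the rule; the final letter is.
"mozbiv" ends in -v. The one such stem in the data (dutuv → dutuvet) adds -et, so the same rule applies.
The other pattern: stems ending in -w double the final consonant and add -eka.
So mozbiv → mozbivet.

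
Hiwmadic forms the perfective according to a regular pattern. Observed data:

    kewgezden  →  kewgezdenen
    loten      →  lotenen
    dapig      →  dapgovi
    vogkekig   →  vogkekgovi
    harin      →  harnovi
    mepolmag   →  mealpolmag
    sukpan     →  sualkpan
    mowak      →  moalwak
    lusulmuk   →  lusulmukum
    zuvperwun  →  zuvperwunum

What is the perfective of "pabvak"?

kewgezden and harin both end in -n yet inflect differently (kewgezdenen, harnovi), so the final letter is not what conditions the rule; the last vowel is.
"pabvak" has last vowel 'a'. The stems whose last vowel is 'a' (mepolmag → mealpolmag, sukpan → sualkpan, mowak → moalwak) insert -al- after the first vowel.
The other patterns: stems whose last vowel is 'e' add -en; stems whose last vowel is 'i' delete the last vowel and add -ovi; stems whose last vowel is 'u' add -um.
So pabvak → paalbvak.

paalbvak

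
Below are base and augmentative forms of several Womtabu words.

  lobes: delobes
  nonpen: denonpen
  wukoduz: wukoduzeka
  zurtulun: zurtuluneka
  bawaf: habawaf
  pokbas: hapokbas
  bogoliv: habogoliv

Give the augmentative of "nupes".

denupes

"nupes" has last vowel 'e'. The stems whose last vowel is 'e' (lobes → delobes, nonpen → denonpen) add the prefix de-.
The other patterns: stems whose last vowel is 'u' add -eka; stems whose last vowel is 'a' or 'i' add the prefix ha-.
So nupes → denupes.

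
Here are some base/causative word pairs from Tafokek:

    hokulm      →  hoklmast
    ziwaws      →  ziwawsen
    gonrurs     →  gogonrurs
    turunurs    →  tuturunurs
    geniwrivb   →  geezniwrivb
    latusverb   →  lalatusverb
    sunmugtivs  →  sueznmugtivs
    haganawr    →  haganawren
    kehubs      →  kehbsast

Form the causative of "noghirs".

nonoghirs

turunurs and ziwaws both end in -s yet inflect differently (tuturunurs, ziwawsen), so the final letter is not what conditions the rule; the second-to-last letter is.
"noghirs" has second-to-last letter 'r'. The stems whose second-to-last letter is 'r' (turunurs → tuturunurs, gonrurs → gogonrurs, latusverb → lalatusverb) repeat the first consonant+vowel as a prefix.
So noghirs → nonoghirs.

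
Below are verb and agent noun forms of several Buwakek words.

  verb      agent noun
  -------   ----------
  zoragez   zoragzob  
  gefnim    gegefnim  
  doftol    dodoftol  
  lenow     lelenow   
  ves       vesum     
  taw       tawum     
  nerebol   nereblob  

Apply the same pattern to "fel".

felum

taw and lenow both end in -w yet inflect differently (tawum, lelenow), so the final letter is not what conditions the rule; the number of vowels is.
"fel" has 1 vowel. The stems with 1 vowel (ves → vesum, taw → tawum) add -um.
So fel → felum.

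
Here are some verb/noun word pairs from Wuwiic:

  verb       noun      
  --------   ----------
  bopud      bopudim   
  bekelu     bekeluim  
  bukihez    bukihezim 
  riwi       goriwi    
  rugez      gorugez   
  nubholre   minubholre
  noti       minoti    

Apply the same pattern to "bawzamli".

bawzamliim

"bawzamli" begins with b-. The stems beginning with b- (bopud → bopudim, bekelu → bekeluim, bukihez → bukihezim) add -im.
So bawzamli → bawzamliim.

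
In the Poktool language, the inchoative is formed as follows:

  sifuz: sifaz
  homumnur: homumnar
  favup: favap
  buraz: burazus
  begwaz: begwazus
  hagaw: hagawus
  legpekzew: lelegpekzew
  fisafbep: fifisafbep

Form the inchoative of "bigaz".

bigazus

sifuz and buraz both end in -z yet inflect differently (sifaz, burazus), so the final letter is not what conditions the rule; the last vowel is.
"bigaz" has last vowel 'a'. The stems whose last vowel is 'a' (buraz → burazus, begwaz → begwazus, hagaw → hagawus) add -us.
The other patterns: stems whose last vowel is 'u' change the last vowel to 'a'; stems whose last vowel is 'e' repeat the first consonant+vowel as a prefix.
So bigaz → bigazus.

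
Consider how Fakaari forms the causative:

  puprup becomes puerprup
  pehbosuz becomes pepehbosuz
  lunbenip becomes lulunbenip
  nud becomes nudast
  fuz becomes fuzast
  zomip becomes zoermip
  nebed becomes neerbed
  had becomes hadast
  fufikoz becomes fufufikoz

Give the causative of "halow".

haerlow

nud and nebed both end in -d yet inflect differently (nudast, neerbed), so the final letter is not what conditions the rule; the number of vowels is.
"halow" has 2 vowels. The stems with 2 vowels (zomip → zoermip, nebed → neerbed, puprup → puerprup) insert -er- after the first vowel.
So halow → haerlow.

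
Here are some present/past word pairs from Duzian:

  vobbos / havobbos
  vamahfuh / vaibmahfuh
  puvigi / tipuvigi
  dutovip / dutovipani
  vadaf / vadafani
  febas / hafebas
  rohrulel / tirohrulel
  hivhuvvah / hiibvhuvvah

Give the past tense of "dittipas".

hadittipas

febas and vadaf both have last vowel 'a' yet inflect differently (hafebas, vadafani), so the last vowel is not what conditions the rule; the final letter is.
"dittipas" ends in -s. The stems ending in -s (vobbos → havobbos, febas → hafebas) add the prefix ha-.
So dittipas → hadittipas.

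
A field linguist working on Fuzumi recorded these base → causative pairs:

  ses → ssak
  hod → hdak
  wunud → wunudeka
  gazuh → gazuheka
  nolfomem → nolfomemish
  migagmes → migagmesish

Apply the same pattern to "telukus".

hod and wunud both end in -d yet inflect differently (hdak, wunudeka), so the final letter is not what conditions the rule; the number of vowels is.
"telukus" has 3 vowels. The stems with 3 vowels (nolfomem → nolfomemish, migagmes → migagmesish) add -ish.
The other patterns: stems with 1 vowel delete the last vowel and add -ak; stems with 2 vowels add -eka.
So telukus → telukusish.

telukusish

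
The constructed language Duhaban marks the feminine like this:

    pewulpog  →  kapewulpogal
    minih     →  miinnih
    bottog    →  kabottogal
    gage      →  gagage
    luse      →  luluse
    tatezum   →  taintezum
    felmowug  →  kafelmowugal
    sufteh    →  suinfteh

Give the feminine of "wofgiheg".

kawofgihegal

"wofgiheg" ends in -g. The stems ending in -g (pewulpog → kapewulpogal, bottog → kabottogal, felmowug → kafelmowugal) add ka- … -al around the stem.
So wofgiheg → kawofgihegal.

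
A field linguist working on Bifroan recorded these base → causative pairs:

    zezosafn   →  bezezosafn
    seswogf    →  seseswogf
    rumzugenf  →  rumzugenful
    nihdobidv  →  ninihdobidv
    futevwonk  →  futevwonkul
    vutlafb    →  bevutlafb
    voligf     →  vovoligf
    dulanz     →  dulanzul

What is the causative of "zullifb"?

bezullifb

rumzugenf and voligf both end in -f yet inflect differently (rumzugenful, vovoligf), so the final letter is not what conditions the rule; the second-to-last letter is.
"zullifb" has second-to-last letter 'f'. The stems whose second-to-last letter is 'f' (vutlafb → bevutlafb, zezosafn → bezezosafn) add the prefix be-.
So zullifb → bezullifb.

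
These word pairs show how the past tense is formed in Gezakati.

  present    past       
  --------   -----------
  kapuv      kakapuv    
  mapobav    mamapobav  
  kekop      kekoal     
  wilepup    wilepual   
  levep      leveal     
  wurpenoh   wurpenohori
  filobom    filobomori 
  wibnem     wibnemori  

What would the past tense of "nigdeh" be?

"nigdeh" ends in -h. The one such stem in the data (wurpenoh → wurpenohori) adds -ori, so the same rule applies.
The other patterns: stems ending in -v repeat the first consonant+vowel as a prefix; stems ending in -p drop the final letter and add -al.
So nigdeh → nigdehori.

nigdehori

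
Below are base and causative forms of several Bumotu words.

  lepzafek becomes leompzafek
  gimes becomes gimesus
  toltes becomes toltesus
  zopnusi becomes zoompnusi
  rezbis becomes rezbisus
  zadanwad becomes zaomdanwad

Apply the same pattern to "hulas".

rezbis and zopnusi both have last vowel 'i' yet inflect differently (rezbisus, zoompnusi), so the last vowel is not what conditions the rule; the final letter is.
"hulas" ends in -s. The stems ending in -s (toltes → toltesus, rezbis → rezbisus, gimes → gimesus) add -us.
So hulas → hulasus.

hulasus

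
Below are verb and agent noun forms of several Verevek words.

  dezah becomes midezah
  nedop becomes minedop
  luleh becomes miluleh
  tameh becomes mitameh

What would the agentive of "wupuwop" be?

miwupuwop

Every pair shown (dezah → midezah, nedop → minedop, luleh → miluleh, …) follows the same rule: add the prefix mi-.
So wupuwop → miwupuwop.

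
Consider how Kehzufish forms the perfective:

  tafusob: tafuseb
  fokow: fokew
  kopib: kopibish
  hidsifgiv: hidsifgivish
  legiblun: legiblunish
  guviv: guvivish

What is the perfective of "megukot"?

tafusob and kopib both end in -b yet inflect differently (tafuseb, kopibish), so the final letter is not what conditions the rule; the last vowel is.
"megukot" has last vowel 'o'. The stems whose last vowel is 'o' (tafusob → tafuseb, fokow → fokew) change the last vowel to 'e'.
The other pattern: stems whose last vowel is 'i' or 'u' add -ish.
So megukot → meguket.

meguket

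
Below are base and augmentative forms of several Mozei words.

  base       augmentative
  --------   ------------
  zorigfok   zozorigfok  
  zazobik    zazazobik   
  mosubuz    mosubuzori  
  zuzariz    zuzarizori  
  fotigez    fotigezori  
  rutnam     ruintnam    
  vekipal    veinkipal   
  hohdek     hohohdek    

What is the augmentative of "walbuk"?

wawalbuk

hohdek and fotigez both have last vowel 'e' yet inflect differently (hohohdek, fotigezori), so the last vowel is not what conditions the rule; the final letter is.
"walbuk" ends in -k. The stems ending in -k (zazobik → zazazobik, hohdek → hohohdek, zorigfok → zozorigfok) repeat the first consonant+vowel as a prefix.
So walbuk → wawalbuk.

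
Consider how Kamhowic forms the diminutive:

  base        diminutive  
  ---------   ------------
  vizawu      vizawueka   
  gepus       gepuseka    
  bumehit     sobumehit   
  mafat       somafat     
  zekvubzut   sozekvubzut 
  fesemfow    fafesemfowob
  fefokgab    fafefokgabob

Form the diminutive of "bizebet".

vizawu and zekvubzut both have last vowel 'u' yet inflect differently (vizawueka, sozekvubzut), so the last vowel is not what conditions the rule; the final letter is.
"bizebet" ends in -t. The stems ending in -t (bumehit → sobumehit, mafat → somafat, zekvubzut → sozekvubzut) add the prefix so-.
The other patterns: stems ending in -s or -u add -eka; stems ending in -b or -w add fa- … -ob around the stem.
So bizebet → sobizebet.

sobizebet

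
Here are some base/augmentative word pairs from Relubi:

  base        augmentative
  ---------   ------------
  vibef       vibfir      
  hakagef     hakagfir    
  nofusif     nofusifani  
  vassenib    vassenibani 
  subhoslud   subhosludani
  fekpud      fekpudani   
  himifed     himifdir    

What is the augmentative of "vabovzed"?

"vabovzed" has last vowel 'e'. The stems whose last vowel is 'e' (hakagef → hakagfir, vibef → vibfir, himifed → himifdir) delete the last vowel and add -ir.
So vabovzed → vabovzdir.

vabovzdir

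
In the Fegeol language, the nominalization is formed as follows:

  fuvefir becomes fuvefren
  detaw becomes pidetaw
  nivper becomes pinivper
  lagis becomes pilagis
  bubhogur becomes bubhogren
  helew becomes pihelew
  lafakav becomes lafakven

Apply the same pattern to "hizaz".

pihizaz

"hizaz" has 2 vowels. The stems with 2 vowels (nivper → pinivper, helew → pihelew, lagis → pilagis) add the prefix pi-.
So hizaz → pihizaz.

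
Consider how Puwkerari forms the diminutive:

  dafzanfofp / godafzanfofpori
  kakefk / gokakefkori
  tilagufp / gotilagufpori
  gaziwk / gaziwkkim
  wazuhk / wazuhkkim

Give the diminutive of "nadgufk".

kakefk and gaziwk both end in -k yet inflect differently (gokakefkori, gaziwkkim), so the final letter is not what conditions the rule; the second-to-last letter is.
"nadgufk" has second-to-last letter 'f'. The stems whose second-to-last letter is 'f' (dafzanfofp → godafzanfofpori, kakefk → gokakefkori, tilagufp → gotilagufpori) add go- … -ori around the stem.
So nadgufk → gonadgufkori.

gonadgufkori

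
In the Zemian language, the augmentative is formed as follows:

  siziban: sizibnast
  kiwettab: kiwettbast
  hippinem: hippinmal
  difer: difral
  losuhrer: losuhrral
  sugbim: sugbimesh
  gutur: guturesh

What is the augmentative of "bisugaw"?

hippinem and sugbim both end in -m yet inflect differently (hippinmal, sugbimesh), so the final letter is not what conditions the rule; the last vowel is.
"bisugaw" has last vowel 'a'. The stems whose last vowel is 'a' (siziban → sizibnast, kiwettab → kiwettbast) delete the last vowel and add -ast.
So bisugaw → bisugwast.

bisugwast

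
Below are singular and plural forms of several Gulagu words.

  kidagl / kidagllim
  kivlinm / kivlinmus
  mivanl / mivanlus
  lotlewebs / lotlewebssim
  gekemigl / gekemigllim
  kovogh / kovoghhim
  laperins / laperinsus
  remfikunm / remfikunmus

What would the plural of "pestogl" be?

mivanl and kidagl both end in -l yet inflect differently (mivanlus, kidagllim), so the final letter is not what conditions the rule; the second-to-last letter is.
"pestogl" has second-to-last letter 'g'. The stems whose second-to-last letter is 'g' (kidagl → kidagllim, kovogh → kovoghhim, gekemigl → gekemigllim) double the final consonant and add -im.
So pestogl → pestogllim.

pestogllim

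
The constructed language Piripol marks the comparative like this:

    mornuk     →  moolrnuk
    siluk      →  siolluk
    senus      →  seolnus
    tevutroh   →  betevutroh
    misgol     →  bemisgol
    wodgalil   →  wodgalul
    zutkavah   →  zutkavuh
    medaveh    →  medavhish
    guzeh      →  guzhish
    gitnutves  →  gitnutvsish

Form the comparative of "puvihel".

misgol and wodgalil both end in -l yet inflect differently (bemisgol, wodgalul), so the final letter is not what conditions the rule; the last vowel is.
"puvihel" has last vowel 'e'. The stems whose last vowel is 'e' (medaveh → medavhish, guzeh → guzhish, gitnutves → gitnutvsish) delete the last vowel and add -ish.
So puvihel → puvihlish.

puvihlish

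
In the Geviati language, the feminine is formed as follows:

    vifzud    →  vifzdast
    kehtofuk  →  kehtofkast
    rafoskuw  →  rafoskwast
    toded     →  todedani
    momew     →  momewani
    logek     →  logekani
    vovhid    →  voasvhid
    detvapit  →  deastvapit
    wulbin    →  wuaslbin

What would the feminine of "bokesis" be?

boaskesis

vifzud and toded both end in -d yet inflect differently (vifzdast, todedani), so the final letter is not what conditions the rule; the last vowel is.
"bokesis" has last vowel 'i'. The stems whose last vowel is 'i' (vovhid → voasvhid, detvapit → deastvapit, wulbin → wuaslbin) insert -as- after the first vowel.
The other patterns: stems whose last vowel is 'u' delete the last vowel and add -ast; stems whose last vowel is 'e' add -ani.
So bokesis → boaskesis.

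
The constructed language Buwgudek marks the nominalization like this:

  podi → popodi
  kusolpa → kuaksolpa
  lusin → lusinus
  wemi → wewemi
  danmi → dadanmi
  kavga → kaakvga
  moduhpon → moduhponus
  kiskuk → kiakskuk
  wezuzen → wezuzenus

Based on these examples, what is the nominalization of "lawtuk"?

laakwtuk

lusin and podi both have last vowel 'i' yet inflect differently (lusinus, popodi), so the last vowel is not what conditions the rule; the final letter is.
"lawtuk" ends in -k. The one such stem in the data (kiskuk → kiakskuk) inserts -ak- after the first vowel (as do kavga, kusolpa), so the same rule applies.
So lawtuk → laakwtuk.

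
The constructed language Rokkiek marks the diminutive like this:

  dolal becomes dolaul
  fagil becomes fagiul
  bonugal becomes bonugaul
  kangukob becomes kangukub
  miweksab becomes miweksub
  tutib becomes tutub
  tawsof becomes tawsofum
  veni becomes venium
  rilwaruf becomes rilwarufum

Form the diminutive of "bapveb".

bapvub

dolal and miweksab both have last vowel 'a' yet inflect differently (dolaul, miweksub), so the last vowel is not what conditions the rule; the final letter is.
"bapveb" ends in -b. The stems ending in -b (kangukob → kangukub, miweksab → miweksub, tutib → tutub) change the last vowel to 'u'.
The other patterns: stems ending in -l drop the final letter and add -ul; stems ending in -f or -i add -um.
So bapveb → bapvub.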